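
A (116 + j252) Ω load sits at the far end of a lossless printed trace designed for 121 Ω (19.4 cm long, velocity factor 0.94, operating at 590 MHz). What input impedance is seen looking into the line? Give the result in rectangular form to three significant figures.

λ = v/f = 0.94·c / 590 MHz = 0.478 m
βl = 2π·l/λ = 2π × 0.406 = 146°
tan(βl) = tan(146°) = -0.671
Z_in = Z_0·(Z_L + jZ_0·tanβl)/(Z_0 + jZ_L·tanβl)
     = 121·(116 + j171)/(290 − j77.9)

Z_in ≈ 27.3 + j78.5 Ω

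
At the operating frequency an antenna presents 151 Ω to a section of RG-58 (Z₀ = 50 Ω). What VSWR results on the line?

Γ = (151 − 50)/(151 + 50) = 0.502
VSWR = (1 + 0.502)/(1 − 0.502)

VSWR ≈ 3.02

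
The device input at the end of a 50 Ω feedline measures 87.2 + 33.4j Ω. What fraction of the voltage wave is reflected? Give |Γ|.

|Γ| ≈ 0.354

Γ = (Z_L − Z_0)/(Z_L + Z_0) = (37.2 + j33.4)/(137.2 + j33.4)
|Γ| = 50/141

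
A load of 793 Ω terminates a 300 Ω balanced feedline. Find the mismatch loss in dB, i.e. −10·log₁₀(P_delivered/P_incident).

mismatch loss ≈ 0.988 dB

Γ = (793 − 300)/(793 + 300) = 0.451
|Γ|² = 0.203, so P_del/P_inc = 1 − |Γ|² = 0.797
ML = −10·log₁₀(1 − |Γ|²)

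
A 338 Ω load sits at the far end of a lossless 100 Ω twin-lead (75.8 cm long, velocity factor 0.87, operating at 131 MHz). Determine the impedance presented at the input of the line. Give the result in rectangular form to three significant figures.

λ = v/f = 0.87·c / 131 MHz = 1.99 m
βl = 2π·l/λ = 2π × 0.38 = 137°
tan(βl) = tan(137°) = -0.934
Z_in = Z_0·(Z_L + jZ_0·tanβl)/(Z_0 + jZ_L·tanβl)
     = 100·(338 − j93.4)/(100 − j316)

Z_in ≈ 57.7 + j88.8 Ω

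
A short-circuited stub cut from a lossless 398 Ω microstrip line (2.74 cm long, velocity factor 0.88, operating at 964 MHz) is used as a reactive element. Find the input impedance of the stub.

Z_in ≈ +j289 Ω

λ = v/f = 0.88·c / 964 MHz = 0.274 m
βl = 2π·l/λ = 2π × 0.1 = 36°
tan(βl) = 0.727
For a short-circuited stub, Z_in = jZ_0·tan(βl)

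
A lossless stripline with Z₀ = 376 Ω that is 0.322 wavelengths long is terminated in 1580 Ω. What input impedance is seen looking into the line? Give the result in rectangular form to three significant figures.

Z_in ≈ 109 + j170 Ω

βl = 2π × 0.322 = 116°
tan(βl) = tan(116°) = -2.06
Z_in = Z_0·(Z_L + jZ_0·tanβl)/(Z_0 + jZ_L·tanβl)
     = 376·(1580 − j774)/(376 − j3250)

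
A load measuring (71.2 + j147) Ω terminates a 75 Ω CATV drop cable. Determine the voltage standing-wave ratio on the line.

VSWR ≈ 5.88

Γ = (Z_L − Z_0)/(Z_L + Z_0) = (-3.8 + j147)/(146.2 + j147)
|Γ| = 147/207 = 0.709
VSWR = (1 + |Γ|)/(1 − |Γ|) = 1.71/0.291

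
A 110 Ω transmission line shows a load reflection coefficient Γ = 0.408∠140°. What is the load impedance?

Z_L ≈ 51.2 + j32.2 Ω

Z_L = Z_0·(1 + Γ)/(1 − Γ) = 110·(0.687 + j0.262)/(1.31 − j0.262)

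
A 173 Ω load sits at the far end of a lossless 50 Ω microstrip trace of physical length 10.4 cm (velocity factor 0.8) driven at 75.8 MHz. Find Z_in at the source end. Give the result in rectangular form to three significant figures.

Z_in ≈ 118 − j75.3 Ω

λ = v/f = 0.8·c / 75.8 MHz = 3.17 m
βl = 2π·l/λ = 2π × 0.0328 = 11.8°
tan(βl) = tan(11.8°) = 0.209
Z_in = Z_0·(Z_L + jZ_0·tanβl)/(Z_0 + jZ_L·tanβl)
     = 50·(173 + j10.5)/(50 + j36.2)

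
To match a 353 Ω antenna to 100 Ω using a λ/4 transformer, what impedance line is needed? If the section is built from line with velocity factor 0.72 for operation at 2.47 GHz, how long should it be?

Z_qwt ≈ 188 Ω; length ≈ 2.19 cm

Z_qwt = √(Z_0·R_L) = √(100 × 353) = √35300
λ = 0.72·c/f = 0.0874 m, so l = λ/4 = 0.0219 m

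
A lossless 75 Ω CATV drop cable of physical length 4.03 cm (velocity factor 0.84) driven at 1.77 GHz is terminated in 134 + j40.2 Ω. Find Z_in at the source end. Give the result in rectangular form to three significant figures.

λ = v/f = 0.84·c / 1.77 GHz = 0.142 m
βl = 2π·l/λ = 2π × 0.283 = 102°
tan(βl) = tan(102°) = -4.74
Z_in = Z_0·(Z_L + jZ_0·tanβl)/(Z_0 + jZ_L·tanβl)
     = 75·(134 − j316)/(266 − j636)

Z_in ≈ 37.3 + j0.208 Ω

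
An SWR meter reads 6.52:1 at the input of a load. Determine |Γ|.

|Γ| = (S − 1)/(S + 1) = (6.52 − 1)/(6.52 + 1) = 5.52/7.52

|Γ| ≈ 0.734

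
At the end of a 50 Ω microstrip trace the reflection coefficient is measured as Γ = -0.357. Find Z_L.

Z_L = Z_0·(1 + Γ)/(1 − Γ) = 50·(0.643)/(1.36)

Z_L ≈ 23.7 Ω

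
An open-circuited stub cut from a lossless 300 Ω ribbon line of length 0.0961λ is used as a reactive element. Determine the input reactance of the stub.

βl = 2π × 0.0961 = 34.6°
tan(βl) = 0.69
For an open-circuited stub, Z_in = −jZ_0·cot(βl) = −jZ_0/tan(βl)

X_in ≈ -435 Ω (capacitive)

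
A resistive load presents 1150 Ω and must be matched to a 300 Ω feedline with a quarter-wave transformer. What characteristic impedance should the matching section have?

Z_qwt = √(Z_0·R_L) = √(300 × 1150) = √345000

Z_qwt ≈ 587 Ω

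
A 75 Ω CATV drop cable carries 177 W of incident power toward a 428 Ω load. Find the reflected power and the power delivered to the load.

Γ = (428 − 75)/(428 + 75) = 0.702
|Γ|² = 0.493
P_refl = |Γ|²·P_inc = 87.2 W, P_del = (1 − |Γ|²)·P_inc = 89.8 W

P_reflected ≈ 87.2 W; P_delivered ≈ 89.8 W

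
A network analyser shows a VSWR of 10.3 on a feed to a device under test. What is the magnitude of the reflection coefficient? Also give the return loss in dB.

|Γ| ≈ 0.823; return loss ≈ 1.69 dB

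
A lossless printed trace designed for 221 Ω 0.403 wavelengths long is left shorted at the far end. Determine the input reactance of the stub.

βl = 2π × 0.403 = 145°
tan(βl) = -0.698
For a shorted stub, Z_in = jZ_0·tan(βl)

X_in ≈ -154 Ω (capacitive)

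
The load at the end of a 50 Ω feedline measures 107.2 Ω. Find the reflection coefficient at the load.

Γ = (Z_L − Z_0)/(Z_L + Z_0) = (107.2 − 50)/(107.2 + 50) = 57.2/157.2

Γ = 0.364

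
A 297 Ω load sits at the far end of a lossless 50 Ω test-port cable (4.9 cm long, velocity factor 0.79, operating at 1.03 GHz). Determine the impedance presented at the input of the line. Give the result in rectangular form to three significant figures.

λ = v/f = 0.79·c / 1.03 GHz = 0.23 m
βl = 2π·l/λ = 2π × 0.213 = 76.7°
tan(βl) = tan(76.7°) = 4.22
Z_in = Z_0·(Z_L + jZ_0·tanβl)/(Z_0 + jZ_L·tanβl)
     = 50·(297 + j211)/(50 + j1250)

Z_in ≈ 8.88 − j11.5 Ω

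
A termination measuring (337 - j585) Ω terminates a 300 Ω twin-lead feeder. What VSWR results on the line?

VSWR ≈ 5.21

Γ = (Z_L − Z_0)/(Z_L + Z_0) = (37 − j585)/(637 − j585)
|Γ| = 586/865 = 0.678
VSWR = (1 + |Γ|)/(1 − |Γ|) = 1.68/0.322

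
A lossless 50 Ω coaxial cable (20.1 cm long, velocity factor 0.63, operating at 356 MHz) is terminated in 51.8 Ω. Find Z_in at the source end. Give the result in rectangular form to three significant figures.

Z_in ≈ 50 + j1.77 Ω

λ = v/f = 0.63·c / 356 MHz = 0.531 m
βl = 2π·l/λ = 2π × 0.379 = 136°
tan(βl) = tan(136°) = -0.956
Z_in = Z_0·(Z_L + jZ_0·tanβl)/(Z_0 + jZ_L·tanβl)
     = 50·(51.8 − j47.8)/(50 − j49.5)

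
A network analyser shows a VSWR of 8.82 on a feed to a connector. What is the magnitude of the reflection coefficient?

|Γ| ≈ 0.796

|Γ| = (S − 1)/(S + 1) = (8.82 − 1)/(8.82 + 1) = 7.82/9.82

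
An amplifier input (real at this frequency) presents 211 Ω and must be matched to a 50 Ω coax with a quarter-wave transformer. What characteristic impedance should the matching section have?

Z_qwt ≈ 103 Ω

Z_qwt = √(Z_0·R_L) = √(50 × 211) = √10550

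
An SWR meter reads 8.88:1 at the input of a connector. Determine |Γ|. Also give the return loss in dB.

|Γ| ≈ 0.798; return loss ≈ 1.96 dB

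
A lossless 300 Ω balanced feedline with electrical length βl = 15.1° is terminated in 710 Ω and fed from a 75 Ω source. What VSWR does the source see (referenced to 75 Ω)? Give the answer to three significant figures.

VSWR ≈ 8.97

tan(βl) = 0.27
Z_in = Z_0·(Z_L + jZ_0·tanβl)/(Z_0 + jZ_L·tanβl) = 541 − j265 Ω
Γ_s = (Z_in − Z_s)/(Z_in + Z_s) = (466 − j265)/(616 − j265), |Γ_s| = 0.799
VSWR = (1 + |Γ_s|)/(1 − |Γ_s|)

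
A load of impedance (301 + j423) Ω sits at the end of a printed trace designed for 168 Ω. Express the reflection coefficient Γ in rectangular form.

Γ ≈ 0.605 + j0.356

Γ = (Z_L − Z_0)/(Z_L + Z_0) = (133 + j423)/(469 + j423)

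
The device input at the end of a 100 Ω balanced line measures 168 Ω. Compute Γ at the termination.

Γ = 0.254

Γ = (Z_L − Z_0)/(Z_L + Z_0) = (168 − 100)/(168 + 100) = 68/268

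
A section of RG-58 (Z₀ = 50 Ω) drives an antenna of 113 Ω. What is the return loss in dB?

Γ = (113 − 50)/(113 + 50) = 0.387
RL = −20·log₁₀|Γ| = −20·log₁₀(0.387)

RL ≈ 8.26 dB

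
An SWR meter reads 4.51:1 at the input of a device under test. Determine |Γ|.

|Γ| ≈ 0.637

|Γ| = (S − 1)/(S + 1) = (4.51 − 1)/(4.51 + 1) = 3.51/5.51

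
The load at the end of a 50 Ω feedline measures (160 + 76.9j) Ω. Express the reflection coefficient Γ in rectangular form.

Γ ≈ 0.58 + j0.154

Γ = (Z_L − Z_0)/(Z_L + Z_0) = (110 + j76.9)/(210 + j76.9)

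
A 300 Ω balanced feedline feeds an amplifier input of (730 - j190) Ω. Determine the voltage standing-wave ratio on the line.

VSWR ≈ 2.63

Γ = (Z_L − Z_0)/(Z_L + Z_0) = (430 − j190)/(1030 − j190)
|Γ| = 470/1050 = 0.449
VSWR = (1 + |Γ|)/(1 − |Γ|) = 1.45/0.551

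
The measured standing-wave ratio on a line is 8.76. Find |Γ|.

|Γ| = (S − 1)/(S + 1) = (8.76 − 1)/(8.76 + 1) = 7.76/9.76

|Γ| ≈ 0.795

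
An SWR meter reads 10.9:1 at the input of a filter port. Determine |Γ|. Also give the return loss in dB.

|Γ| ≈ 0.832; return loss ≈ 1.6 dB

|Γ| = (S − 1)/(S + 1) = (10.9 − 1)/(10.9 + 1) = 9.9/11.9
RL = −20·log₁₀|Γ| = −20·log₁₀(0.832)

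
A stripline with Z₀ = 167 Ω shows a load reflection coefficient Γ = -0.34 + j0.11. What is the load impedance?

Z_L ≈ 80.6 + j20.3 Ω

Z_L = Z_0·(1 + Γ)/(1 − Γ) = 167·(0.66 + j0.11)/(1.34 − j0.11)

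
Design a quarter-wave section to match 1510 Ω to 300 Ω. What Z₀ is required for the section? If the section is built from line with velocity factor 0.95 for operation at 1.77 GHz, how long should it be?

Z_qwt ≈ 673 Ω; length ≈ 4.03 cm

Z_qwt = √(Z_0·R_L) = √(300 × 1510) = √453000
λ = 0.95·c/f = 0.161 m, so l = λ/4 = 0.0403 m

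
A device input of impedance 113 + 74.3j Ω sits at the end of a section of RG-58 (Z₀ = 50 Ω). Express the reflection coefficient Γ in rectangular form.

Γ = (Z_L − Z_0)/(Z_L + Z_0) = (63 + j74.3)/(163 + j74.3)

Γ ≈ 0.492 + j0.232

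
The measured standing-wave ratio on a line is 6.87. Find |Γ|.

|Γ| ≈ 0.746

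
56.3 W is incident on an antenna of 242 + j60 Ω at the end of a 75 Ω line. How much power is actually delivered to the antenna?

|Γ| = |(167 + j60)/(317 + j60)| = 0.55
|Γ|² = 0.303
P_refl = |Γ|²·P_inc = 17 W, P_del = (1 − |Γ|²)·P_inc = 39.3 W

P_delivered ≈ 39.3 W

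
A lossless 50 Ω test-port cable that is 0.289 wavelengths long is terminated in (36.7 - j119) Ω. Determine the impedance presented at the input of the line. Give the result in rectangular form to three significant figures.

Z_in ≈ 7.68 + j34.8 Ω

βl = 2π × 0.289 = 104°
tan(βl) = tan(104°) = -4
Z_in = Z_0·(Z_L + jZ_0·tanβl)/(Z_0 + jZ_L·tanβl)
     = 50·(36.7 − j319)/(-426 − j147)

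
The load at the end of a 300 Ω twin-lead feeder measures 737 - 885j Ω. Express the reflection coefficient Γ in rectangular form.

Γ ≈ 0.665 − j0.286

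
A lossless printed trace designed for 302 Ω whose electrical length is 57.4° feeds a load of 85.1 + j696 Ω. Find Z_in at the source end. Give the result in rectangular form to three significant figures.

tan(βl) = tan(57.4°) = 1.56
Z_in = Z_0·(Z_L + jZ_0·tanβl)/(Z_0 + jZ_L·tanβl)
     = 302·(85.1 + j1170)/(-786 + j133)

Z_in ≈ 42 − j442 Ω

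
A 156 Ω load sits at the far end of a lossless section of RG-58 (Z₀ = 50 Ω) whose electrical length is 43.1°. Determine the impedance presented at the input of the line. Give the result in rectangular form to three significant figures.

tan(βl) = tan(43.1°) = 0.936
Z_in = Z_0·(Z_L + jZ_0·tanβl)/(Z_0 + jZ_L·tanβl)
     = 50·(156 + j46.8)/(50 + j146)

Z_in ≈ 30.7 − j42.9 Ω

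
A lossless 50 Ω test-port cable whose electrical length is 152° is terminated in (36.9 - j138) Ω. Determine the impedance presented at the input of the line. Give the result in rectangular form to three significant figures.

tan(βl) = tan(152°) = -0.532
Z_in = Z_0·(Z_L + jZ_0·tanβl)/(Z_0 + jZ_L·tanβl)
     = 50·(36.9 − j165)/(-23.4 − j19.6)

Z_in ≈ 127 + j245 Ω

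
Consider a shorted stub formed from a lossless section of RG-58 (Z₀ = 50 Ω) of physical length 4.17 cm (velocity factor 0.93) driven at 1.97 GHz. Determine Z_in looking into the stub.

Z_in ≈ −j174 Ω

λ = v/f = 0.93·c / 1.97 GHz = 0.142 m
βl = 2π·l/λ = 2π × 0.294 = 106°
tan(βl) = -3.49
For a shorted stub, Z_in = jZ_0·tan(βl)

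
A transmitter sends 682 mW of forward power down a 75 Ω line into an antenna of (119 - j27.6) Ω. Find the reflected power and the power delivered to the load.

P_reflected ≈ 47.9 mW; P_delivered ≈ 634 mW

|Γ| = |(44 − j27.6)/(194 − j27.6)| = 0.265
|Γ|² = 0.0703
P_refl = |Γ|²·P_inc = 47.9 mW, P_del = (1 − |Γ|²)·P_inc = 634 mW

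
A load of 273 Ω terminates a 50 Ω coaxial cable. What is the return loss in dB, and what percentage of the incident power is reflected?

Γ = (273 − 50)/(273 + 50) = 0.69
RL = −20·log₁₀(0.69) = 3.22 dB
P_refl/P_inc = |Γ|² = 0.477

RL ≈ 3.22 dB; 47.7% of incident power reflected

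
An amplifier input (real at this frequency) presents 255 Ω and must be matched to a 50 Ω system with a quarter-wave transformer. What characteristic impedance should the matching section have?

Z_qwt ≈ 113 Ω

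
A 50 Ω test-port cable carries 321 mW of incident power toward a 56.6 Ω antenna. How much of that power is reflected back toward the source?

P_reflected ≈ 1.23 mW

Γ = (56.6 − 50)/(56.6 + 50) = 0.0619
|Γ|² = 0.00383
P_refl = |Γ|²·P_inc = 1.23 mW, P_del = (1 − |Γ|²)·P_inc = 320 mW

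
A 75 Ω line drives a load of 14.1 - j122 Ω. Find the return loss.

Γ = (-60.9 − j122)/(89.1 − j122), |Γ| = 0.903
RL = −20·log₁₀|Γ| = −20·log₁₀(0.903)

RL ≈ 0.89 dB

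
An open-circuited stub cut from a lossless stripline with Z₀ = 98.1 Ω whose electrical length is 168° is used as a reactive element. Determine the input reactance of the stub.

tan(βl) = -0.213
For an open-circuited stub, Z_in = −jZ_0·cot(βl) = −jZ_0/tan(βl)

X_in ≈ 462 Ω (inductive)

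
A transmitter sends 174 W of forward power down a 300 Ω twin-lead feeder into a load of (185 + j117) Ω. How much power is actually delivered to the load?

P_delivered ≈ 155 W

|Γ| = |(-115 + j117)/(485 + j117)| = 0.329
|Γ|² = 0.108
P_refl = |Γ|²·P_inc = 18.8 W, P_del = (1 − |Γ|²)·P_inc = 155 W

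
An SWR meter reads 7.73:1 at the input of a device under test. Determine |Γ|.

|Γ| ≈ 0.771

|Γ| = (S − 1)/(S + 1) = (7.73 − 1)/(7.73 + 1) = 6.73/8.73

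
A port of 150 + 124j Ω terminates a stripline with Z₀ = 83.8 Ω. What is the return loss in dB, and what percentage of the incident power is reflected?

Γ = (66.2 + j124)/(233.8 + j124), |Γ| = 0.531
RL = −20·log₁₀(0.531) = 5.5 dB
P_refl/P_inc = |Γ|² = 0.282

RL ≈ 5.5 dB; 28.2% of incident power reflected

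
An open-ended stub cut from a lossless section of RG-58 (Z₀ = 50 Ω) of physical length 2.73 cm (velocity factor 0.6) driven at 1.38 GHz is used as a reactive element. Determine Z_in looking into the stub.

λ = v/f = 0.6·c / 1.38 GHz = 0.13 m
βl = 2π·l/λ = 2π × 0.209 = 75.3°
tan(βl) = 3.82
For an open-ended stub, Z_in = −jZ_0·cot(βl) = −jZ_0/tan(βl)

Z_in ≈ −j13.1 Ω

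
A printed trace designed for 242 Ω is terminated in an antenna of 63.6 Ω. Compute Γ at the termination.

Γ = (Z_L − Z_0)/(Z_L + Z_0) = (63.6 − 242)/(63.6 + 242) = -178.4/305.6

Γ = -0.584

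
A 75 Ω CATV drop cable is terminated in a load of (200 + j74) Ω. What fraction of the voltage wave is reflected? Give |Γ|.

Γ = (Z_L − Z_0)/(Z_L + Z_0) = (125 + j74)/(275 + j74)
|Γ| = 145/285

|Γ| ≈ 0.51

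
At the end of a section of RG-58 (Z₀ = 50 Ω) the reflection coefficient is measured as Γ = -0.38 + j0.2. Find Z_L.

Z_L ≈ 21 + j10.3 Ω

Z_L = Z_0·(1 + Γ)/(1 − Γ) = 50·(0.62 + j0.2)/(1.38 − j0.2)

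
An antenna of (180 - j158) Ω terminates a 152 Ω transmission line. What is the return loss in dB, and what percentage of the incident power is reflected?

RL ≈ 7.2 dB; 19% of incident power reflected

Γ = (28 − j158)/(332 − j158), |Γ| = 0.436
RL = −20·log₁₀(0.436) = 7.2 dB
P_refl/P_inc = |Γ|² = 0.19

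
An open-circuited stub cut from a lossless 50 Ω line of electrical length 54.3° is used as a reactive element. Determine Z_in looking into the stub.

tan(βl) = 1.39
For an open-circuited stub, Z_in = −jZ_0·cot(βl) = −jZ_0/tan(βl)

Z_in ≈ −j35.9 Ω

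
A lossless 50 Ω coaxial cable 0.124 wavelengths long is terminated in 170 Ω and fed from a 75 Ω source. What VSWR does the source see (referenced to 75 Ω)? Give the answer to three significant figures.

VSWR ≈ 3.72

βl = 2π × 0.124 = 44.6°
tan(βl) = 0.988
Z_in = Z_0·(Z_L + jZ_0·tanβl)/(Z_0 + jZ_L·tanβl) = 27.4 − j42.5 Ω
Γ_s = (Z_in − Z_s)/(Z_in + Z_s) = (-47.6 − j42.5)/(102 − j42.5), |Γ_s| = 0.576
VSWR = (1 + |Γ_s|)/(1 − |Γ_s|)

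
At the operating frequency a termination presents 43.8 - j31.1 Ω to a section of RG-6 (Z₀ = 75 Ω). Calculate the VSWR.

Γ = (Z_L − Z_0)/(Z_L + Z_0) = (-31.2 − j31.1)/(118.8 − j31.1)
|Γ| = 44.1/123 = 0.359
VSWR = (1 + |Γ|)/(1 − |Γ|) = 1.36/0.641

VSWR ≈ 2.12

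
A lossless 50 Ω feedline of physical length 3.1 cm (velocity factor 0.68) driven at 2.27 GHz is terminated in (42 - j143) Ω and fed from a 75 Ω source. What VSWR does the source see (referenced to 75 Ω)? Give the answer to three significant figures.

VSWR ≈ 11.5

λ = v/f = 0.68·c / 2.27 GHz = 0.0899 m
βl = 2π·l/λ = 2π × 0.345 = 124°
tan(βl) = -1.47
Z_in = Z_0·(Z_L + jZ_0·tanβl)/(Z_0 + jZ_L·tanβl) = 11.2 + j63.1 Ω
Γ_s = (Z_in − Z_s)/(Z_in + Z_s) = (-63.8 + j63.1)/(86.2 + j63.1), |Γ_s| = 0.84
VSWR = (1 + |Γ_s|)/(1 − |Γ_s|)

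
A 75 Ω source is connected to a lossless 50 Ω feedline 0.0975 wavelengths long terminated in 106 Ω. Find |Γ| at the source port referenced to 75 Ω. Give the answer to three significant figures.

|Γ| ≈ 0.355

βl = 2π × 0.0975 = 35.1°
tan(βl) = 0.703
Z_in = Z_0·(Z_L + jZ_0·tanβl)/(Z_0 + jZ_L·tanβl) = 49.2 − j38.1 Ω
Γ_s = (Z_in − Z_s)/(Z_in + Z_s) = (-25.8 − j38.1)/(124 − j38.1), |Γ_s| = 0.355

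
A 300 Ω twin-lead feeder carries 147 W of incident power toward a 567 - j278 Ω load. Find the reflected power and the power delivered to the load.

|Γ| = |(267 − j278)/(867 − j278)| = 0.423
|Γ|² = 0.179
P_refl = |Γ|²·P_inc = 26.3 W, P_del = (1 − |Γ|²)·P_inc = 121 W

P_reflected ≈ 26.3 W; P_delivered ≈ 121 W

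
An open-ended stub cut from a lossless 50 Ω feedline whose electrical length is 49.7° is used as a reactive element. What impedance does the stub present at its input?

Z_in ≈ −j42.4 Ω

tan(βl) = 1.18
For an open-ended stub, Z_in = −jZ_0·cot(βl) = −jZ_0/tan(βl)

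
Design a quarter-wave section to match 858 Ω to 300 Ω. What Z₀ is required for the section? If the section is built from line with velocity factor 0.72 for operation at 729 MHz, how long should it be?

Z_qwt = √(Z_0·R_L) = √(300 × 858) = √257400
λ = 0.72·c/f = 0.296 m, so l = λ/4 = 0.0741 m

Z_qwt ≈ 507 Ω; length ≈ 7.41 cm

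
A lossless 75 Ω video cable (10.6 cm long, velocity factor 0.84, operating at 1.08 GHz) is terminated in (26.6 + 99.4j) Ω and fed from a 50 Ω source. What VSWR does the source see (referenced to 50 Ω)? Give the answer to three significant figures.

λ = v/f = 0.84·c / 1.08 GHz = 0.233 m
βl = 2π·l/λ = 2π × 0.454 = 164°
tan(βl) = -0.295
Z_in = Z_0·(Z_L + jZ_0·tanβl)/(Z_0 + jZ_L·tanβl) = 14.9 + j56.6 Ω
Γ_s = (Z_in − Z_s)/(Z_in + Z_s) = (-35.1 + j56.6)/(64.9 + j56.6), |Γ_s| = 0.774
VSWR = (1 + |Γ_s|)/(1 − |Γ_s|)

VSWR ≈ 7.85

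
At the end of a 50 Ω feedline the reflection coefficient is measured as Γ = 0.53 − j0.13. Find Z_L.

Z_L = Z_0·(1 + Γ)/(1 − Γ) = 50·(1.53 − j0.13)/(0.47 + j0.13)

Z_L ≈ 148 − j54.7 Ω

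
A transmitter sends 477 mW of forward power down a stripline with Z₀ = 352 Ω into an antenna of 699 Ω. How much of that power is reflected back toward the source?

P_reflected ≈ 52 mW

Γ = (699 − 352)/(699 + 352) = 0.33
|Γ|² = 0.109
P_refl = |Γ|²·P_inc = 52 mW, P_del = (1 − |Γ|²)·P_inc = 425 mW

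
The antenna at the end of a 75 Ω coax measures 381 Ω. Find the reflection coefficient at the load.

Γ = 0.671

Γ = (Z_L − Z_0)/(Z_L + Z_0) = (381 − 75)/(381 + 75) = 306/456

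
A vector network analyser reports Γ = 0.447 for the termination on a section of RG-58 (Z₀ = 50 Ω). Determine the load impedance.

Z_L ≈ 131 Ω

Z_L = Z_0·(1 + Γ)/(1 − Γ) = 50·(1.45)/(0.553)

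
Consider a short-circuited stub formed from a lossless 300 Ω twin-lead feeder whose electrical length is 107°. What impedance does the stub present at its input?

tan(βl) = -3.27
For a short-circuited stub, Z_in = jZ_0·tan(βl)

Z_in ≈ −j981 Ω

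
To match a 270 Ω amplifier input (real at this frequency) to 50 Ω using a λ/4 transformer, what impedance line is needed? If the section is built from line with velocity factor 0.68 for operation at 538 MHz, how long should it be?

Z_qwt ≈ 116 Ω; length ≈ 9.48 cm

Z_qwt = √(Z_0·R_L) = √(50 × 270) = √13500
λ = 0.68·c/f = 0.379 m, so l = λ/4 = 0.0948 m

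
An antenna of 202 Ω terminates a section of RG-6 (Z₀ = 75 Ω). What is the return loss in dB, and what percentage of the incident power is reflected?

Γ = (202 − 75)/(202 + 75) = 0.458
RL = −20·log₁₀(0.458) = 6.77 dB
P_refl/P_inc = |Γ|² = 0.21

RL ≈ 6.77 dB; 21% of incident power reflected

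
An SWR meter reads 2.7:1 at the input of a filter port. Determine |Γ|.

|Γ| = (S − 1)/(S + 1) = (2.7 − 1)/(2.7 + 1) = 1.7/3.7

|Γ| ≈ 0.459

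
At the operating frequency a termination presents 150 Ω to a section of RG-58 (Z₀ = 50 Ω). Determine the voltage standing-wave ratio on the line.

Γ = (150 − 50)/(150 + 50) = 0.5
VSWR = (1 + 0.5)/(1 − 0.5)

VSWR ≈ 3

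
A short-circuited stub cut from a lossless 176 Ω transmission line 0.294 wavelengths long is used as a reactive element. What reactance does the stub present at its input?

X_in ≈ -620 Ω (capacitive)

βl = 2π × 0.294 = 106°
tan(βl) = -3.52
For a short-circuited stub, Z_in = jZ_0·tan(βl)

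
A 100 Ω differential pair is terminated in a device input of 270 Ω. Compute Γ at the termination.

Γ = (Z_L − Z_0)/(Z_L + Z_0) = (270 − 100)/(270 + 100) = 170/370

Γ = 0.459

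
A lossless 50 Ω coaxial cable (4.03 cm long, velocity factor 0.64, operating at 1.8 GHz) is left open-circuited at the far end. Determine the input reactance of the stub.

λ = v/f = 0.64·c / 1.8 GHz = 0.107 m
βl = 2π·l/λ = 2π × 0.378 = 136°
tan(βl) = -0.965
For an open-circuited stub, Z_in = −jZ_0·cot(βl) = −jZ_0/tan(βl)

X_in ≈ 51.8 Ω (inductive)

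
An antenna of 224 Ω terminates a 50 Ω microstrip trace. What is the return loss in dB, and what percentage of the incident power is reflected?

RL ≈ 3.94 dB; 40.3% of incident power reflected

Γ = (224 − 50)/(224 + 50) = 0.635
RL = −20·log₁₀(0.635) = 3.94 dB
P_refl/P_inc = |Γ|² = 0.403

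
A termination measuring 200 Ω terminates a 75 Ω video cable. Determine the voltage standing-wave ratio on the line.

VSWR ≈ 2.67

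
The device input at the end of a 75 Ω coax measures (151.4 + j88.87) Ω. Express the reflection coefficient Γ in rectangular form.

Γ ≈ 0.426 + j0.225

Γ = (Z_L − Z_0)/(Z_L + Z_0) = (76.4 + j88.87)/(226.4 + j88.87)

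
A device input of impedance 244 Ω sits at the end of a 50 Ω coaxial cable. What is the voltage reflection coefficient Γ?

Γ = 0.66

Γ = (Z_L − Z_0)/(Z_L + Z_0) = (244 − 50)/(244 + 50) = 194/294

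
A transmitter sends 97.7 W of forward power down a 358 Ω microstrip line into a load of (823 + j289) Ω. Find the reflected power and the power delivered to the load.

|Γ| = |(465 + j289)/(1181 + j289)| = 0.45
|Γ|² = 0.203
P_refl = |Γ|²·P_inc = 19.8 W, P_del = (1 − |Γ|²)·P_inc = 77.9 W

P_reflected ≈ 19.8 W; P_delivered ≈ 77.9 W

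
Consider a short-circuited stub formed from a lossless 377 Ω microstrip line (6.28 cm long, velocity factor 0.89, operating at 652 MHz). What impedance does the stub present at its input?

Z_in ≈ +j543 Ω

λ = v/f = 0.89·c / 652 MHz = 0.41 m
βl = 2π·l/λ = 2π × 0.153 = 55.2°
tan(βl) = 1.44
For a short-circuited stub, Z_in = jZ_0·tan(βl)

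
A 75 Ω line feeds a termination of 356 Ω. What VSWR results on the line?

Γ = (356 − 75)/(356 + 75) = 0.652
VSWR = (1 + 0.652)/(1 − 0.652)

VSWR ≈ 4.75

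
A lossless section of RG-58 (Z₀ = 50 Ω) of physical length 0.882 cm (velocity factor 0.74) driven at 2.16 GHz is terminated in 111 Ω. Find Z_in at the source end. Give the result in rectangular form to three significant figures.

Z_in ≈ 54.5 − j42.5 Ω

λ = v/f = 0.74·c / 2.16 GHz = 0.103 m
βl = 2π·l/λ = 2π × 0.0858 = 30.9°
tan(βl) = tan(30.9°) = 0.598
Z_in = Z_0·(Z_L + jZ_0·tanβl)/(Z_0 + jZ_L·tanβl)
     = 50·(111 + j29.9)/(50 + j66.4)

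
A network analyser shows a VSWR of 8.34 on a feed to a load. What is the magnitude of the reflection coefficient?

|Γ| ≈ 0.786

|Γ| = (S − 1)/(S + 1) = (8.34 − 1)/(8.34 + 1) = 7.34/9.34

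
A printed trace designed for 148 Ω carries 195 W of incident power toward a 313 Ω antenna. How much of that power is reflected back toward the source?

P_reflected ≈ 25 W

Γ = (313 − 148)/(313 + 148) = 0.358
|Γ|² = 0.128
P_refl = |Γ|²·P_inc = 25 W, P_del = (1 − |Γ|²)·P_inc = 170 W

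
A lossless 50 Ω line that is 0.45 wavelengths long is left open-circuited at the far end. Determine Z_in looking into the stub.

βl = 2π × 0.45 = 162°
tan(βl) = -0.325
For an open-circuited stub, Z_in = −jZ_0·cot(βl) = −jZ_0/tan(βl)

Z_in ≈ +j154 Ω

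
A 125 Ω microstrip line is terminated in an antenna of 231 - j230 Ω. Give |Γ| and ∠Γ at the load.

Γ ≈ 0.598 ∠ -32.4°

Γ = (Z_L − Z_0)/(Z_L + Z_0) = (106 − j230)/(356 − j230)
|Γ| = 253/424 = 0.598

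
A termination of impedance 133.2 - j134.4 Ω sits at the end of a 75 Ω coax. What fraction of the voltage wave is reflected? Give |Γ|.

|Γ| ≈ 0.591

Γ = (Z_L − Z_0)/(Z_L + Z_0) = (58.2 − j134.4)/(208.2 − j134.4)
|Γ| = 146/248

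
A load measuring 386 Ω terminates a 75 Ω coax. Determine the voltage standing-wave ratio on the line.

VSWR ≈ 5.15

Γ = (386 − 75)/(386 + 75) = 0.675
VSWR = (1 + 0.675)/(1 − 0.675)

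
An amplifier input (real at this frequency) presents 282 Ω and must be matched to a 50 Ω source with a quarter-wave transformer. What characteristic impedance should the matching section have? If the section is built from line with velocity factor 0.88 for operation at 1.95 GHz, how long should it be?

Z_qwt ≈ 119 Ω; length ≈ 3.38 cm

Z_qwt = √(Z_0·R_L) = √(50 × 282) = √14100
λ = 0.88·c/f = 0.135 m, so l = λ/4 = 0.0338 m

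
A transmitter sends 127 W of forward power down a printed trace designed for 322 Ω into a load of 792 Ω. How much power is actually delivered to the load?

Γ = (792 − 322)/(792 + 322) = 0.422
|Γ|² = 0.178
P_refl = |Γ|²·P_inc = 22.6 W, P_del = (1 − |Γ|²)·P_inc = 104 W

P_delivered ≈ 104 W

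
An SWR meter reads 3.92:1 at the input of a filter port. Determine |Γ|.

|Γ| = (S − 1)/(S + 1) = (3.92 − 1)/(3.92 + 1) = 2.92/4.92

|Γ| ≈ 0.593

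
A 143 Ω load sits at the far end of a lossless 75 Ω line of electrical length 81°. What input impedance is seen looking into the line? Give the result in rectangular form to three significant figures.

Z_in ≈ 40 − j8.55 Ω

tan(βl) = tan(81°) = 6.31
Z_in = Z_0·(Z_L + jZ_0·tanβl)/(Z_0 + jZ_L·tanβl)
     = 75·(143 + j474)/(75 + j903)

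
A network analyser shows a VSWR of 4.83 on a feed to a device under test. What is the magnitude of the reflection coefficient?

|Γ| ≈ 0.657

|Γ| = (S − 1)/(S + 1) = (4.83 − 1)/(4.83 + 1) = 3.83/5.83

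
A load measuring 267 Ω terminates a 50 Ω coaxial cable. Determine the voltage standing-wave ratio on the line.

VSWR ≈ 5.34

For a purely resistive load, VSWR = R_L/Z_0 or Z_0/R_L (whichever > 1) = 267/50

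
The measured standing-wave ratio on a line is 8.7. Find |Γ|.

|Γ| ≈ 0.794

|Γ| = (S − 1)/(S + 1) = (8.7 − 1)/(8.7 + 1) = 7.7/9.7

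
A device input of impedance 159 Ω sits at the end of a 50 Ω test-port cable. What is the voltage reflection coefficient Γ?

Γ = (Z_L − Z_0)/(Z_L + Z_0) = (159 − 50)/(159 + 50) = 109/209

Γ = 0.522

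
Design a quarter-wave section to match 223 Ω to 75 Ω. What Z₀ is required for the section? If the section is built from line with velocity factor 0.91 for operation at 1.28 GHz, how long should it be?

Z_qwt = √(Z_0·R_L) = √(75 × 223) = √16720
λ = 0.91·c/f = 0.213 m, so l = λ/4 = 0.0533 m

Z_qwt ≈ 129 Ω; length ≈ 5.33 cm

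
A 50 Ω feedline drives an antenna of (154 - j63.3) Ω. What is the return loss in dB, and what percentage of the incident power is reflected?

RL ≈ 4.88 dB; 32.5% of incident power reflected

Γ = (104 − j63.3)/(204 − j63.3), |Γ| = 0.57
RL = −20·log₁₀(0.57) = 4.88 dB
P_refl/P_inc = |Γ|² = 0.325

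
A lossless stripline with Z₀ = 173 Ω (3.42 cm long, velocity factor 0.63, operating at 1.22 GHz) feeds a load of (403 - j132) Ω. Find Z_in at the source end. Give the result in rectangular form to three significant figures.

Z_in ≈ 65.9 − j5.3 Ω

λ = v/f = 0.63·c / 1.22 GHz = 0.155 m
βl = 2π·l/λ = 2π × 0.221 = 79.5°
tan(βl) = tan(79.5°) = 5.38
Z_in = Z_0·(Z_L + jZ_0·tanβl)/(Z_0 + jZ_L·tanβl)
     = 173·(403 + j799)/(883 + j2170)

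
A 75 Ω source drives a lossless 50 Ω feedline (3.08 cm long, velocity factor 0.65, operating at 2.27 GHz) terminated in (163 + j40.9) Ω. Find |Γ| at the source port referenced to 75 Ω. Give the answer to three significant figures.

|Γ| ≈ 0.625

λ = v/f = 0.65·c / 2.27 GHz = 0.0859 m
βl = 2π·l/λ = 2π × 0.359 = 129°
tan(βl) = -1.23
Z_in = Z_0·(Z_L + jZ_0·tanβl)/(Z_0 + jZ_L·tanβl) = 20.4 + j30.4 Ω
Γ_s = (Z_in − Z_s)/(Z_in + Z_s) = (-54.6 + j30.4)/(95.4 + j30.4), |Γ_s| = 0.625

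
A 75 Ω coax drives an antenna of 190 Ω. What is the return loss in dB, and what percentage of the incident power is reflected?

Γ = (190 − 75)/(190 + 75) = 0.434
RL = −20·log₁₀(0.434) = 7.25 dB
P_refl/P_inc = |Γ|² = 0.188

RL ≈ 7.25 dB; 18.8% of incident power reflected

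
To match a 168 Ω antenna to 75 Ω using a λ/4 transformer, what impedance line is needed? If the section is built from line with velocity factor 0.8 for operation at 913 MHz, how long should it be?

Z_qwt ≈ 112 Ω; length ≈ 6.57 cm

Z_qwt = √(Z_0·R_L) = √(75 × 168) = √12600
λ = 0.8·c/f = 0.263 m, so l = λ/4 = 0.0657 m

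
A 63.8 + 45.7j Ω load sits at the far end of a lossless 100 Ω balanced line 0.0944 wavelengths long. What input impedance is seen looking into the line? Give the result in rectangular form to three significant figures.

βl = 2π × 0.0944 = 34°
tan(βl) = tan(34°) = 0.674
Z_in = Z_0·(Z_L + jZ_0·tanβl)/(Z_0 + jZ_L·tanβl)
     = 100·(63.8 + j113)/(69.2 + j43)

Z_in ≈ 140 + j76.6 Ω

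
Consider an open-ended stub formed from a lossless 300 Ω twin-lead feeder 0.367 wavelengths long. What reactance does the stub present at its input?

βl = 2π × 0.367 = 132°
tan(βl) = -1.11
For an open-ended stub, Z_in = −jZ_0·cot(βl) = −jZ_0/tan(βl)

X_in ≈ 271 Ω (inductive)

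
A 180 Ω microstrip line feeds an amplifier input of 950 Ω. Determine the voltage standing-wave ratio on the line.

For a purely resistive load, VSWR = R_L/Z_0 or Z_0/R_L (whichever > 1) = 950/180

VSWR ≈ 5.28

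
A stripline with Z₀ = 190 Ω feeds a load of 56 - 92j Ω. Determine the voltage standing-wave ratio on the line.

VSWR ≈ 4.25

Γ = (Z_L − Z_0)/(Z_L + Z_0) = (-134 − j92)/(246 − j92)
|Γ| = 163/263 = 0.619
VSWR = (1 + |Γ|)/(1 − |Γ|) = 1.62/0.381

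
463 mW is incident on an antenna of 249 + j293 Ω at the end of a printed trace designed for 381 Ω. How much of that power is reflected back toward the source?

P_reflected ≈ 99 mW

|Γ| = |(-132 + j293)/(630 + j293)| = 0.463
|Γ|² = 0.214
P_refl = |Γ|²·P_inc = 99 mW, P_del = (1 − |Γ|²)·P_inc = 364 mW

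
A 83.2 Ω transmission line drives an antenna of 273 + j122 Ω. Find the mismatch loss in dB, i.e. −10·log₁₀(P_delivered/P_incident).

mismatch loss ≈ 1.93 dB

Γ = (189.8 + j122)/(356.2 + j122), |Γ| = 0.599
|Γ|² = 0.359, so P_del/P_inc = 1 − |Γ|² = 0.641
ML = −10·log₁₀(1 − |Γ|²)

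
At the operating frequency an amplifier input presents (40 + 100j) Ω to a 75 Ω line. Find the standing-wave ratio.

Γ = (Z_L − Z_0)/(Z_L + Z_0) = (-35 + j100)/(115 + j100)
|Γ| = 106/152 = 0.695
VSWR = (1 + |Γ|)/(1 − |Γ|) = 1.7/0.305

VSWR ≈ 5.56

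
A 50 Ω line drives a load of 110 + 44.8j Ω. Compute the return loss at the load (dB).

Γ = (60 + j44.8)/(160 + j44.8), |Γ| = 0.451
RL = −20·log₁₀|Γ| = −20·log₁₀(0.451)

RL ≈ 6.92 dB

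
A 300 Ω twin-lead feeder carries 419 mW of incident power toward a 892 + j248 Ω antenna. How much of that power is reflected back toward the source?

P_reflected ≈ 116 mW

|Γ| = |(592 + j248)/(1192 + j248)| = 0.527
|Γ|² = 0.278
P_refl = |Γ|²·P_inc = 116 mW, P_del = (1 − |Γ|²)·P_inc = 303 mW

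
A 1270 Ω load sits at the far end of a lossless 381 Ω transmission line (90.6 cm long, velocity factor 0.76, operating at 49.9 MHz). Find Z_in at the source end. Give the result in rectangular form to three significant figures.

Z_in ≈ 126 − j116 Ω

λ = v/f = 0.76·c / 49.9 MHz = 4.57 m
βl = 2π·l/λ = 2π × 0.198 = 71.4°
tan(βl) = tan(71.4°) = 2.97
Z_in = Z_0·(Z_L + jZ_0·tanβl)/(Z_0 + jZ_L·tanβl)
     = 381·(1270 + j1130)/(381 + j3770)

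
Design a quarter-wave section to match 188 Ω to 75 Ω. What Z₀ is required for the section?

Z_qwt ≈ 119 Ω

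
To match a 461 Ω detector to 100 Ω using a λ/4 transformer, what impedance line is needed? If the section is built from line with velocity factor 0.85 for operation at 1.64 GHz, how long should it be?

Z_qwt = √(Z_0·R_L) = √(100 × 461) = √46100
λ = 0.85·c/f = 0.155 m, so l = λ/4 = 0.0389 m

Z_qwt ≈ 215 Ω; length ≈ 3.89 cm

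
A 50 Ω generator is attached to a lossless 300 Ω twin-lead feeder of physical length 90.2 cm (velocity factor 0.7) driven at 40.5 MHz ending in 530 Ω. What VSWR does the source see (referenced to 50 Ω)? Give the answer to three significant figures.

VSWR ≈ 4.97

λ = v/f = 0.7·c / 40.5 MHz = 5.19 m
βl = 2π·l/λ = 2π × 0.174 = 62.6°
tan(βl) = 1.93
Z_in = Z_0·(Z_L + jZ_0·tanβl)/(Z_0 + jZ_L·tanβl) = 198 − j97.2 Ω
Γ_s = (Z_in − Z_s)/(Z_in + Z_s) = (148 − j97.2)/(248 − j97.2), |Γ_s| = 0.665
VSWR = (1 + |Γ_s|)/(1 − |Γ_s|)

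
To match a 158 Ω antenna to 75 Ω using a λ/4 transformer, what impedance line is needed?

Z_qwt = √(Z_0·R_L) = √(75 × 158) = √11850

Z_qwt ≈ 109 Ω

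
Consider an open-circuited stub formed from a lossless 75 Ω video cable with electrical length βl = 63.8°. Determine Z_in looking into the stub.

tan(βl) = 2.03
For an open-circuited stub, Z_in = −jZ_0·cot(βl) = −jZ_0/tan(βl)

Z_in ≈ −j36.9 Ω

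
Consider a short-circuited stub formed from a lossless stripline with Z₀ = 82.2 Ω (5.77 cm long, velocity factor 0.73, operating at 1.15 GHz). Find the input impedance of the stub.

Z_in ≈ −j238 Ω

λ = v/f = 0.73·c / 1.15 GHz = 0.19 m
βl = 2π·l/λ = 2π × 0.303 = 109°
tan(βl) = -2.89
For a short-circuited stub, Z_in = jZ_0·tan(βl)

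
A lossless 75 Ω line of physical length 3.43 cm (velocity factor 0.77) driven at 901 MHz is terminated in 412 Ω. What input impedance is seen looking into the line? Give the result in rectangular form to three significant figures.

Z_in ≈ 24 − j63.2 Ω

λ = v/f = 0.77·c / 901 MHz = 0.256 m
βl = 2π·l/λ = 2π × 0.134 = 48.2°
tan(βl) = tan(48.2°) = 1.12
Z_in = Z_0·(Z_L + jZ_0·tanβl)/(Z_0 + jZ_L·tanβl)
     = 75·(412 + j83.8)/(75 + j460)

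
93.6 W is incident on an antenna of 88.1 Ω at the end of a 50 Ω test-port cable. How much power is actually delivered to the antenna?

P_delivered ≈ 86.5 W

Γ = (88.1 − 50)/(88.1 + 50) = 0.276
|Γ|² = 0.0761
P_refl = |Γ|²·P_inc = 7.12 W, P_del = (1 − |Γ|²)·P_inc = 86.5 W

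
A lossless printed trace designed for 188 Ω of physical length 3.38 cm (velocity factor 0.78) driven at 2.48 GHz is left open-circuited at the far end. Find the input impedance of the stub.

Z_in ≈ +j152 Ω

λ = v/f = 0.78·c / 2.48 GHz = 0.0944 m
βl = 2π·l/λ = 2π × 0.358 = 129°
tan(βl) = -1.24
For an open-circuited stub, Z_in = −jZ_0·cot(βl) = −jZ_0/tan(βl)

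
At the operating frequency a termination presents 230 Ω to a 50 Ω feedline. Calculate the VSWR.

For a purely resistive load, VSWR = R_L/Z_0 or Z_0/R_L (whichever > 1) = 230/50

VSWR ≈ 4.6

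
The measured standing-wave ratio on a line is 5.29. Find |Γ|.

|Γ| ≈ 0.682

|Γ| = (S − 1)/(S + 1) = (5.29 − 1)/(5.29 + 1) = 4.29/6.29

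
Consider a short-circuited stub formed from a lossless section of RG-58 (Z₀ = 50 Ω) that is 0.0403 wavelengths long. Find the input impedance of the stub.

βl = 2π × 0.0403 = 14.5°
tan(βl) = 0.259
For a short-circuited stub, Z_in = jZ_0·tan(βl)

Z_in ≈ +j12.9 Ω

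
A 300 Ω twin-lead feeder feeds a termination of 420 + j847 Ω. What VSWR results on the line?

VSWR ≈ 7.68

Γ = (Z_L − Z_0)/(Z_L + Z_0) = (120 + j847)/(720 + j847)
|Γ| = 855/1110 = 0.77
VSWR = (1 + |Γ|)/(1 − |Γ|) = 1.77/0.23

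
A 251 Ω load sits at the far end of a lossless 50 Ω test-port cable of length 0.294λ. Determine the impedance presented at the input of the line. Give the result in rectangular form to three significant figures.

Z_in ≈ 10.7 + j13.6 Ω

βl = 2π × 0.294 = 106°
tan(βl) = tan(106°) = -3.52
Z_in = Z_0·(Z_L + jZ_0·tanβl)/(Z_0 + jZ_L·tanβl)
     = 50·(251 − j176)/(50 − j885)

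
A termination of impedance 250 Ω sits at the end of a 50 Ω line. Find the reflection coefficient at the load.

Γ = 0.667

Γ = (Z_L − Z_0)/(Z_L + Z_0) = (250 − 50)/(250 + 50) = 200/300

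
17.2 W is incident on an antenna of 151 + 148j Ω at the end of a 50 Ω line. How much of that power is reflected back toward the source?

P_reflected ≈ 8.86 W

|Γ| = |(101 + j148)/(201 + j148)| = 0.718
|Γ|² = 0.515
P_refl = |Γ|²·P_inc = 8.86 W, P_del = (1 − |Γ|²)·P_inc = 8.34 W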